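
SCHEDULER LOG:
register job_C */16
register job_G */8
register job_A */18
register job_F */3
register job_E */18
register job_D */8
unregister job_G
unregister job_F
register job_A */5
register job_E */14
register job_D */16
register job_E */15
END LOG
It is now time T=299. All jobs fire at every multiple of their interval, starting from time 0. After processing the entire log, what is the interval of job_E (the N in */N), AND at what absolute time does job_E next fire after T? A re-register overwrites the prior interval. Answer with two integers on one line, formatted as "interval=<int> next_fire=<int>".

Op 1: register job_C */16 -> active={job_C:*/16}
Op 2: register job_G */8 -> active={job_C:*/16, job_G:*/8}
Op 3: register job_A */18 -> active={job_A:*/18, job_C:*/16, job_G:*/8}
Op 4: register job_F */3 -> active={job_A:*/18, job_C:*/16, job_F:*/3, job_G:*/8}
Op 5: register job_E */18 -> active={job_A:*/18, job_C:*/16, job_E:*/18, job_F:*/3, job_G:*/8}
Op 6: register job_D */8 -> active={job_A:*/18, job_C:*/16, job_D:*/8, job_E:*/18, job_F:*/3, job_G:*/8}
Op 7: unregister job_G -> active={job_A:*/18, job_C:*/16, job_D:*/8, job_E:*/18, job_F:*/3}
Op 8: unregister job_F -> active={job_A:*/18, job_C:*/16, job_D:*/8, job_E:*/18}
Op 9: register job_A */5 -> active={job_A:*/5, job_C:*/16, job_D:*/8, job_E:*/18}
Op 10: register job_E */14 -> active={job_A:*/5, job_C:*/16, job_D:*/8, job_E:*/14}
Op 11: register job_D */16 -> active={job_A:*/5, job_C:*/16, job_D:*/16, job_E:*/14}
Op 12: register job_E */15 -> active={job_A:*/5, job_C:*/16, job_D:*/16, job_E:*/15}
Final interval of job_E = 15
Next fire of job_E after T=299: (299//15+1)*15 = 300

Answer: interval=15 next_fire=300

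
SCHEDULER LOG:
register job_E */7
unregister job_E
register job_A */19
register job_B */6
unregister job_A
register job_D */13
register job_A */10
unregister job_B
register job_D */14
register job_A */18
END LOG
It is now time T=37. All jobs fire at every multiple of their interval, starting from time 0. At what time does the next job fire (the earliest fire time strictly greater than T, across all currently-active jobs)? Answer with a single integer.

Answer: 42

Derivation:
Op 1: register job_E */7 -> active={job_E:*/7}
Op 2: unregister job_E -> active={}
Op 3: register job_A */19 -> active={job_A:*/19}
Op 4: register job_B */6 -> active={job_A:*/19, job_B:*/6}
Op 5: unregister job_A -> active={job_B:*/6}
Op 6: register job_D */13 -> active={job_B:*/6, job_D:*/13}
Op 7: register job_A */10 -> active={job_A:*/10, job_B:*/6, job_D:*/13}
Op 8: unregister job_B -> active={job_A:*/10, job_D:*/13}
Op 9: register job_D */14 -> active={job_A:*/10, job_D:*/14}
Op 10: register job_A */18 -> active={job_A:*/18, job_D:*/14}
  job_A: interval 18, next fire after T=37 is 54
  job_D: interval 14, next fire after T=37 is 42
Earliest fire time = 42 (job job_D)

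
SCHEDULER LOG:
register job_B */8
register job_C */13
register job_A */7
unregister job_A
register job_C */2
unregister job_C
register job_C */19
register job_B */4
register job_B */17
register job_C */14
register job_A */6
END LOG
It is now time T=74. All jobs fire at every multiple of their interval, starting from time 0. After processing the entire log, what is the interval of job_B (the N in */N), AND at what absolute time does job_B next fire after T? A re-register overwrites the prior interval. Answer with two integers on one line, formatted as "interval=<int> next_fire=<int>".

Op 1: register job_B */8 -> active={job_B:*/8}
Op 2: register job_C */13 -> active={job_B:*/8, job_C:*/13}
Op 3: register job_A */7 -> active={job_A:*/7, job_B:*/8, job_C:*/13}
Op 4: unregister job_A -> active={job_B:*/8, job_C:*/13}
Op 5: register job_C */2 -> active={job_B:*/8, job_C:*/2}
Op 6: unregister job_C -> active={job_B:*/8}
Op 7: register job_C */19 -> active={job_B:*/8, job_C:*/19}
Op 8: register job_B */4 -> active={job_B:*/4, job_C:*/19}
Op 9: register job_B */17 -> active={job_B:*/17, job_C:*/19}
Op 10: register job_C */14 -> active={job_B:*/17, job_C:*/14}
Op 11: register job_A */6 -> active={job_A:*/6, job_B:*/17, job_C:*/14}
Final interval of job_B = 17
Next fire of job_B after T=74: (74//17+1)*17 = 85

Answer: interval=17 next_fire=85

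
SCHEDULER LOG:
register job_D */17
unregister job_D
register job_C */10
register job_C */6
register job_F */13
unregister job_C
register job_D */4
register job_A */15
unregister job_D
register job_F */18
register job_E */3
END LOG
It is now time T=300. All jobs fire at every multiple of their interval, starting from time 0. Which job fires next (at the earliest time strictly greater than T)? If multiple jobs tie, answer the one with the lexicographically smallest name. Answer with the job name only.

Op 1: register job_D */17 -> active={job_D:*/17}
Op 2: unregister job_D -> active={}
Op 3: register job_C */10 -> active={job_C:*/10}
Op 4: register job_C */6 -> active={job_C:*/6}
Op 5: register job_F */13 -> active={job_C:*/6, job_F:*/13}
Op 6: unregister job_C -> active={job_F:*/13}
Op 7: register job_D */4 -> active={job_D:*/4, job_F:*/13}
Op 8: register job_A */15 -> active={job_A:*/15, job_D:*/4, job_F:*/13}
Op 9: unregister job_D -> active={job_A:*/15, job_F:*/13}
Op 10: register job_F */18 -> active={job_A:*/15, job_F:*/18}
Op 11: register job_E */3 -> active={job_A:*/15, job_E:*/3, job_F:*/18}
  job_A: interval 15, next fire after T=300 is 315
  job_E: interval 3, next fire after T=300 is 303
  job_F: interval 18, next fire after T=300 is 306
Earliest = 303, winner (lex tiebreak) = job_E

Answer: job_E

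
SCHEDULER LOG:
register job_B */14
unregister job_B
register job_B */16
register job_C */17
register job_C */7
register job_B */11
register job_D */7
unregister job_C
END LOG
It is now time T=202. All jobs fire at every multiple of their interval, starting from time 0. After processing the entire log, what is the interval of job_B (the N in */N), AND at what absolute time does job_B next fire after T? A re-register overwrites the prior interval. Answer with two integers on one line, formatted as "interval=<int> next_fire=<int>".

Answer: interval=11 next_fire=209

Derivation:
Op 1: register job_B */14 -> active={job_B:*/14}
Op 2: unregister job_B -> active={}
Op 3: register job_B */16 -> active={job_B:*/16}
Op 4: register job_C */17 -> active={job_B:*/16, job_C:*/17}
Op 5: register job_C */7 -> active={job_B:*/16, job_C:*/7}
Op 6: register job_B */11 -> active={job_B:*/11, job_C:*/7}
Op 7: register job_D */7 -> active={job_B:*/11, job_C:*/7, job_D:*/7}
Op 8: unregister job_C -> active={job_B:*/11, job_D:*/7}
Final interval of job_B = 11
Next fire of job_B after T=202: (202//11+1)*11 = 209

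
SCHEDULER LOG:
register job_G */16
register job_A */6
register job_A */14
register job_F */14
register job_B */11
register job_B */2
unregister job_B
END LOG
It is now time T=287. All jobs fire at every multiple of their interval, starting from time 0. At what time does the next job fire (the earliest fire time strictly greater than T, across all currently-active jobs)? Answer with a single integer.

Answer: 288

Derivation:
Op 1: register job_G */16 -> active={job_G:*/16}
Op 2: register job_A */6 -> active={job_A:*/6, job_G:*/16}
Op 3: register job_A */14 -> active={job_A:*/14, job_G:*/16}
Op 4: register job_F */14 -> active={job_A:*/14, job_F:*/14, job_G:*/16}
Op 5: register job_B */11 -> active={job_A:*/14, job_B:*/11, job_F:*/14, job_G:*/16}
Op 6: register job_B */2 -> active={job_A:*/14, job_B:*/2, job_F:*/14, job_G:*/16}
Op 7: unregister job_B -> active={job_A:*/14, job_F:*/14, job_G:*/16}
  job_A: interval 14, next fire after T=287 is 294
  job_F: interval 14, next fire after T=287 is 294
  job_G: interval 16, next fire after T=287 is 288
Earliest fire time = 288 (job job_G)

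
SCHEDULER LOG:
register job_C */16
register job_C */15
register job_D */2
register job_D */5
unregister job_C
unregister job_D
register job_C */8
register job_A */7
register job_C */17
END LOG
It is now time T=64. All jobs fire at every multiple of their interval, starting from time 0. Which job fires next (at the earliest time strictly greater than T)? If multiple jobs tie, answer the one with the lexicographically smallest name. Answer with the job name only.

Op 1: register job_C */16 -> active={job_C:*/16}
Op 2: register job_C */15 -> active={job_C:*/15}
Op 3: register job_D */2 -> active={job_C:*/15, job_D:*/2}
Op 4: register job_D */5 -> active={job_C:*/15, job_D:*/5}
Op 5: unregister job_C -> active={job_D:*/5}
Op 6: unregister job_D -> active={}
Op 7: register job_C */8 -> active={job_C:*/8}
Op 8: register job_A */7 -> active={job_A:*/7, job_C:*/8}
Op 9: register job_C */17 -> active={job_A:*/7, job_C:*/17}
  job_A: interval 7, next fire after T=64 is 70
  job_C: interval 17, next fire after T=64 is 68
Earliest = 68, winner (lex tiebreak) = job_C

Answer: job_C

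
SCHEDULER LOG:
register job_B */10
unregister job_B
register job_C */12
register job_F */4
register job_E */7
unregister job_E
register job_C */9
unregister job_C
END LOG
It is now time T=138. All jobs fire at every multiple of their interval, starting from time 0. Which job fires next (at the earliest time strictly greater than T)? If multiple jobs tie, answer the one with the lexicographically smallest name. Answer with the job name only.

Answer: job_F

Derivation:
Op 1: register job_B */10 -> active={job_B:*/10}
Op 2: unregister job_B -> active={}
Op 3: register job_C */12 -> active={job_C:*/12}
Op 4: register job_F */4 -> active={job_C:*/12, job_F:*/4}
Op 5: register job_E */7 -> active={job_C:*/12, job_E:*/7, job_F:*/4}
Op 6: unregister job_E -> active={job_C:*/12, job_F:*/4}
Op 7: register job_C */9 -> active={job_C:*/9, job_F:*/4}
Op 8: unregister job_C -> active={job_F:*/4}
  job_F: interval 4, next fire after T=138 is 140
Earliest = 140, winner (lex tiebreak) = job_F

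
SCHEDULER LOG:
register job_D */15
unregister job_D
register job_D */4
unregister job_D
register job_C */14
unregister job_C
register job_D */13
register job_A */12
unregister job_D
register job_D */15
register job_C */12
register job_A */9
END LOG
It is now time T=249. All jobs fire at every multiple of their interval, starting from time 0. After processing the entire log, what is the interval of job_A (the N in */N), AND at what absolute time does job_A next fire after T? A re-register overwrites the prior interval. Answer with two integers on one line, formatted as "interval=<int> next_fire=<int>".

Op 1: register job_D */15 -> active={job_D:*/15}
Op 2: unregister job_D -> active={}
Op 3: register job_D */4 -> active={job_D:*/4}
Op 4: unregister job_D -> active={}
Op 5: register job_C */14 -> active={job_C:*/14}
Op 6: unregister job_C -> active={}
Op 7: register job_D */13 -> active={job_D:*/13}
Op 8: register job_A */12 -> active={job_A:*/12, job_D:*/13}
Op 9: unregister job_D -> active={job_A:*/12}
Op 10: register job_D */15 -> active={job_A:*/12, job_D:*/15}
Op 11: register job_C */12 -> active={job_A:*/12, job_C:*/12, job_D:*/15}
Op 12: register job_A */9 -> active={job_A:*/9, job_C:*/12, job_D:*/15}
Final interval of job_A = 9
Next fire of job_A after T=249: (249//9+1)*9 = 252

Answer: interval=9 next_fire=252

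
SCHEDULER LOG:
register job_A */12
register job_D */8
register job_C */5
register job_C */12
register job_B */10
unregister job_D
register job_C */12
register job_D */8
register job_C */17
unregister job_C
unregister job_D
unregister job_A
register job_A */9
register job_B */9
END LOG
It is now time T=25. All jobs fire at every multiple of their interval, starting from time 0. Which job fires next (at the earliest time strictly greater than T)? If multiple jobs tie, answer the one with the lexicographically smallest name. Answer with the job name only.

Op 1: register job_A */12 -> active={job_A:*/12}
Op 2: register job_D */8 -> active={job_A:*/12, job_D:*/8}
Op 3: register job_C */5 -> active={job_A:*/12, job_C:*/5, job_D:*/8}
Op 4: register job_C */12 -> active={job_A:*/12, job_C:*/12, job_D:*/8}
Op 5: register job_B */10 -> active={job_A:*/12, job_B:*/10, job_C:*/12, job_D:*/8}
Op 6: unregister job_D -> active={job_A:*/12, job_B:*/10, job_C:*/12}
Op 7: register job_C */12 -> active={job_A:*/12, job_B:*/10, job_C:*/12}
Op 8: register job_D */8 -> active={job_A:*/12, job_B:*/10, job_C:*/12, job_D:*/8}
Op 9: register job_C */17 -> active={job_A:*/12, job_B:*/10, job_C:*/17, job_D:*/8}
Op 10: unregister job_C -> active={job_A:*/12, job_B:*/10, job_D:*/8}
Op 11: unregister job_D -> active={job_A:*/12, job_B:*/10}
Op 12: unregister job_A -> active={job_B:*/10}
Op 13: register job_A */9 -> active={job_A:*/9, job_B:*/10}
Op 14: register job_B */9 -> active={job_A:*/9, job_B:*/9}
  job_A: interval 9, next fire after T=25 is 27
  job_B: interval 9, next fire after T=25 is 27
Earliest = 27, winner (lex tiebreak) = job_A

Answer: job_A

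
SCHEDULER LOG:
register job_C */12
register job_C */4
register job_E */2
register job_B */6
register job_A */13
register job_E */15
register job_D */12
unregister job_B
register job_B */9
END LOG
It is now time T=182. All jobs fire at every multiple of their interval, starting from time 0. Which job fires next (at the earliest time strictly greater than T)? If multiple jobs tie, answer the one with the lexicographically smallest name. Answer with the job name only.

Op 1: register job_C */12 -> active={job_C:*/12}
Op 2: register job_C */4 -> active={job_C:*/4}
Op 3: register job_E */2 -> active={job_C:*/4, job_E:*/2}
Op 4: register job_B */6 -> active={job_B:*/6, job_C:*/4, job_E:*/2}
Op 5: register job_A */13 -> active={job_A:*/13, job_B:*/6, job_C:*/4, job_E:*/2}
Op 6: register job_E */15 -> active={job_A:*/13, job_B:*/6, job_C:*/4, job_E:*/15}
Op 7: register job_D */12 -> active={job_A:*/13, job_B:*/6, job_C:*/4, job_D:*/12, job_E:*/15}
Op 8: unregister job_B -> active={job_A:*/13, job_C:*/4, job_D:*/12, job_E:*/15}
Op 9: register job_B */9 -> active={job_A:*/13, job_B:*/9, job_C:*/4, job_D:*/12, job_E:*/15}
  job_A: interval 13, next fire after T=182 is 195
  job_B: interval 9, next fire after T=182 is 189
  job_C: interval 4, next fire after T=182 is 184
  job_D: interval 12, next fire after T=182 is 192
  job_E: interval 15, next fire after T=182 is 195
Earliest = 184, winner (lex tiebreak) = job_C

Answer: job_C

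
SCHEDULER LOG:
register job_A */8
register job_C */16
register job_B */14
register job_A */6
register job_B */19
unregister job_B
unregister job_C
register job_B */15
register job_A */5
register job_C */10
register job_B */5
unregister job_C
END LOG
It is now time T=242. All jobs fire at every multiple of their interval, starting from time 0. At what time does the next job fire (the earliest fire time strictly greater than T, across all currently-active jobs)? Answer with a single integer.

Answer: 245

Derivation:
Op 1: register job_A */8 -> active={job_A:*/8}
Op 2: register job_C */16 -> active={job_A:*/8, job_C:*/16}
Op 3: register job_B */14 -> active={job_A:*/8, job_B:*/14, job_C:*/16}
Op 4: register job_A */6 -> active={job_A:*/6, job_B:*/14, job_C:*/16}
Op 5: register job_B */19 -> active={job_A:*/6, job_B:*/19, job_C:*/16}
Op 6: unregister job_B -> active={job_A:*/6, job_C:*/16}
Op 7: unregister job_C -> active={job_A:*/6}
Op 8: register job_B */15 -> active={job_A:*/6, job_B:*/15}
Op 9: register job_A */5 -> active={job_A:*/5, job_B:*/15}
Op 10: register job_C */10 -> active={job_A:*/5, job_B:*/15, job_C:*/10}
Op 11: register job_B */5 -> active={job_A:*/5, job_B:*/5, job_C:*/10}
Op 12: unregister job_C -> active={job_A:*/5, job_B:*/5}
  job_A: interval 5, next fire after T=242 is 245
  job_B: interval 5, next fire after T=242 is 245
Earliest fire time = 245 (job job_A)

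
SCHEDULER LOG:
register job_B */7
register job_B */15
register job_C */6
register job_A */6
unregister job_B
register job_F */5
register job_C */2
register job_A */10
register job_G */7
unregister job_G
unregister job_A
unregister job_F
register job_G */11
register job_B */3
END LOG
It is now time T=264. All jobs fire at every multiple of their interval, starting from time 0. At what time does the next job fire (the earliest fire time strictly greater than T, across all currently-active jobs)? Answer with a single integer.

Answer: 266

Derivation:
Op 1: register job_B */7 -> active={job_B:*/7}
Op 2: register job_B */15 -> active={job_B:*/15}
Op 3: register job_C */6 -> active={job_B:*/15, job_C:*/6}
Op 4: register job_A */6 -> active={job_A:*/6, job_B:*/15, job_C:*/6}
Op 5: unregister job_B -> active={job_A:*/6, job_C:*/6}
Op 6: register job_F */5 -> active={job_A:*/6, job_C:*/6, job_F:*/5}
Op 7: register job_C */2 -> active={job_A:*/6, job_C:*/2, job_F:*/5}
Op 8: register job_A */10 -> active={job_A:*/10, job_C:*/2, job_F:*/5}
Op 9: register job_G */7 -> active={job_A:*/10, job_C:*/2, job_F:*/5, job_G:*/7}
Op 10: unregister job_G -> active={job_A:*/10, job_C:*/2, job_F:*/5}
Op 11: unregister job_A -> active={job_C:*/2, job_F:*/5}
Op 12: unregister job_F -> active={job_C:*/2}
Op 13: register job_G */11 -> active={job_C:*/2, job_G:*/11}
Op 14: register job_B */3 -> active={job_B:*/3, job_C:*/2, job_G:*/11}
  job_B: interval 3, next fire after T=264 is 267
  job_C: interval 2, next fire after T=264 is 266
  job_G: interval 11, next fire after T=264 is 275
Earliest fire time = 266 (job job_C)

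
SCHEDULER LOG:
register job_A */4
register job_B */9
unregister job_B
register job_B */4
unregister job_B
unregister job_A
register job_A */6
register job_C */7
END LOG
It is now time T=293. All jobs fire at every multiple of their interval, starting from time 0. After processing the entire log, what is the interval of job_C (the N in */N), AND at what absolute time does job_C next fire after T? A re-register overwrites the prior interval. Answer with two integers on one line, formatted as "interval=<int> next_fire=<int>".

Answer: interval=7 next_fire=294

Derivation:
Op 1: register job_A */4 -> active={job_A:*/4}
Op 2: register job_B */9 -> active={job_A:*/4, job_B:*/9}
Op 3: unregister job_B -> active={job_A:*/4}
Op 4: register job_B */4 -> active={job_A:*/4, job_B:*/4}
Op 5: unregister job_B -> active={job_A:*/4}
Op 6: unregister job_A -> active={}
Op 7: register job_A */6 -> active={job_A:*/6}
Op 8: register job_C */7 -> active={job_A:*/6, job_C:*/7}
Final interval of job_C = 7
Next fire of job_C after T=293: (293//7+1)*7 = 294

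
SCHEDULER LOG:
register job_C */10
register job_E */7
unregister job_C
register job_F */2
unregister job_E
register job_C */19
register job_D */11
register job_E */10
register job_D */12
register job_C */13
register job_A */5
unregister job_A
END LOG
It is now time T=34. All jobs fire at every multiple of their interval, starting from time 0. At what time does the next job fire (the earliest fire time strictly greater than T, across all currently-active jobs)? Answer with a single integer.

Op 1: register job_C */10 -> active={job_C:*/10}
Op 2: register job_E */7 -> active={job_C:*/10, job_E:*/7}
Op 3: unregister job_C -> active={job_E:*/7}
Op 4: register job_F */2 -> active={job_E:*/7, job_F:*/2}
Op 5: unregister job_E -> active={job_F:*/2}
Op 6: register job_C */19 -> active={job_C:*/19, job_F:*/2}
Op 7: register job_D */11 -> active={job_C:*/19, job_D:*/11, job_F:*/2}
Op 8: register job_E */10 -> active={job_C:*/19, job_D:*/11, job_E:*/10, job_F:*/2}
Op 9: register job_D */12 -> active={job_C:*/19, job_D:*/12, job_E:*/10, job_F:*/2}
Op 10: register job_C */13 -> active={job_C:*/13, job_D:*/12, job_E:*/10, job_F:*/2}
Op 11: register job_A */5 -> active={job_A:*/5, job_C:*/13, job_D:*/12, job_E:*/10, job_F:*/2}
Op 12: unregister job_A -> active={job_C:*/13, job_D:*/12, job_E:*/10, job_F:*/2}
  job_C: interval 13, next fire after T=34 is 39
  job_D: interval 12, next fire after T=34 is 36
  job_E: interval 10, next fire after T=34 is 40
  job_F: interval 2, next fire after T=34 is 36
Earliest fire time = 36 (job job_D)

Answer: 36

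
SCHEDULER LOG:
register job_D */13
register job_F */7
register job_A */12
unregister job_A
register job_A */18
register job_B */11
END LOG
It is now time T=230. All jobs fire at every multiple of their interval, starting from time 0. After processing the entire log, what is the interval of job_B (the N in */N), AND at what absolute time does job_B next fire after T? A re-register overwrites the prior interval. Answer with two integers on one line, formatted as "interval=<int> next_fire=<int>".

Op 1: register job_D */13 -> active={job_D:*/13}
Op 2: register job_F */7 -> active={job_D:*/13, job_F:*/7}
Op 3: register job_A */12 -> active={job_A:*/12, job_D:*/13, job_F:*/7}
Op 4: unregister job_A -> active={job_D:*/13, job_F:*/7}
Op 5: register job_A */18 -> active={job_A:*/18, job_D:*/13, job_F:*/7}
Op 6: register job_B */11 -> active={job_A:*/18, job_B:*/11, job_D:*/13, job_F:*/7}
Final interval of job_B = 11
Next fire of job_B after T=230: (230//11+1)*11 = 231

Answer: interval=11 next_fire=231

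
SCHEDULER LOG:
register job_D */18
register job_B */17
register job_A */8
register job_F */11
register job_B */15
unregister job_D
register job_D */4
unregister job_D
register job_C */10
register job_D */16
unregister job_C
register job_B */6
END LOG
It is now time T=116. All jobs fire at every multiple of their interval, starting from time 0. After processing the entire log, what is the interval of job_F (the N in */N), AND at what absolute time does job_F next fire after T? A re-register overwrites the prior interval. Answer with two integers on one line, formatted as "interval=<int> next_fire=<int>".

Answer: interval=11 next_fire=121

Derivation:
Op 1: register job_D */18 -> active={job_D:*/18}
Op 2: register job_B */17 -> active={job_B:*/17, job_D:*/18}
Op 3: register job_A */8 -> active={job_A:*/8, job_B:*/17, job_D:*/18}
Op 4: register job_F */11 -> active={job_A:*/8, job_B:*/17, job_D:*/18, job_F:*/11}
Op 5: register job_B */15 -> active={job_A:*/8, job_B:*/15, job_D:*/18, job_F:*/11}
Op 6: unregister job_D -> active={job_A:*/8, job_B:*/15, job_F:*/11}
Op 7: register job_D */4 -> active={job_A:*/8, job_B:*/15, job_D:*/4, job_F:*/11}
Op 8: unregister job_D -> active={job_A:*/8, job_B:*/15, job_F:*/11}
Op 9: register job_C */10 -> active={job_A:*/8, job_B:*/15, job_C:*/10, job_F:*/11}
Op 10: register job_D */16 -> active={job_A:*/8, job_B:*/15, job_C:*/10, job_D:*/16, job_F:*/11}
Op 11: unregister job_C -> active={job_A:*/8, job_B:*/15, job_D:*/16, job_F:*/11}
Op 12: register job_B */6 -> active={job_A:*/8, job_B:*/6, job_D:*/16, job_F:*/11}
Final interval of job_F = 11
Next fire of job_F after T=116: (116//11+1)*11 = 121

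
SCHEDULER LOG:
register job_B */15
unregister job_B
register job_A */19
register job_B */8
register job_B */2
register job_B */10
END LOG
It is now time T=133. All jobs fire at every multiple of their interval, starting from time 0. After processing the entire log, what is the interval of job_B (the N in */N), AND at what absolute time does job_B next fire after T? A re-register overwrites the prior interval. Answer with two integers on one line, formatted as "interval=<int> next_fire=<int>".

Answer: interval=10 next_fire=140

Derivation:
Op 1: register job_B */15 -> active={job_B:*/15}
Op 2: unregister job_B -> active={}
Op 3: register job_A */19 -> active={job_A:*/19}
Op 4: register job_B */8 -> active={job_A:*/19, job_B:*/8}
Op 5: register job_B */2 -> active={job_A:*/19, job_B:*/2}
Op 6: register job_B */10 -> active={job_A:*/19, job_B:*/10}
Final interval of job_B = 10
Next fire of job_B after T=133: (133//10+1)*10 = 140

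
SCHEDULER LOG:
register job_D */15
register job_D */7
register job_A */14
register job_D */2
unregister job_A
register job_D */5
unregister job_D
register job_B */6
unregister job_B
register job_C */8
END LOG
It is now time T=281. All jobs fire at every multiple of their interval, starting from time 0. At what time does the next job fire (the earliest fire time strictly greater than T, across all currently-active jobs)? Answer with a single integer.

Answer: 288

Derivation:
Op 1: register job_D */15 -> active={job_D:*/15}
Op 2: register job_D */7 -> active={job_D:*/7}
Op 3: register job_A */14 -> active={job_A:*/14, job_D:*/7}
Op 4: register job_D */2 -> active={job_A:*/14, job_D:*/2}
Op 5: unregister job_A -> active={job_D:*/2}
Op 6: register job_D */5 -> active={job_D:*/5}
Op 7: unregister job_D -> active={}
Op 8: register job_B */6 -> active={job_B:*/6}
Op 9: unregister job_B -> active={}
Op 10: register job_C */8 -> active={job_C:*/8}
  job_C: interval 8, next fire after T=281 is 288
Earliest fire time = 288 (job job_C)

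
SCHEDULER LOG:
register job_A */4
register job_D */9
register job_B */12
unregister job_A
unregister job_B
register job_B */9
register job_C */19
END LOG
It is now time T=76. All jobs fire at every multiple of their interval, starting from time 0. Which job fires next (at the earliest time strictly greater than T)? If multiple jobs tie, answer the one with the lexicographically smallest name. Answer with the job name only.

Op 1: register job_A */4 -> active={job_A:*/4}
Op 2: register job_D */9 -> active={job_A:*/4, job_D:*/9}
Op 3: register job_B */12 -> active={job_A:*/4, job_B:*/12, job_D:*/9}
Op 4: unregister job_A -> active={job_B:*/12, job_D:*/9}
Op 5: unregister job_B -> active={job_D:*/9}
Op 6: register job_B */9 -> active={job_B:*/9, job_D:*/9}
Op 7: register job_C */19 -> active={job_B:*/9, job_C:*/19, job_D:*/9}
  job_B: interval 9, next fire after T=76 is 81
  job_C: interval 19, next fire after T=76 is 95
  job_D: interval 9, next fire after T=76 is 81
Earliest = 81, winner (lex tiebreak) = job_B

Answer: job_B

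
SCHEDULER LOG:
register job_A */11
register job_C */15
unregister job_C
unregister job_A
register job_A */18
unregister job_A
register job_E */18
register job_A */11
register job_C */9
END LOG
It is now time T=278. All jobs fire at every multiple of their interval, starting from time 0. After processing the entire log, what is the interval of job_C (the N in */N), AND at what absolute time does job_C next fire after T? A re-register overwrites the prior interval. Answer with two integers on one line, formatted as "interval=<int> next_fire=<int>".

Op 1: register job_A */11 -> active={job_A:*/11}
Op 2: register job_C */15 -> active={job_A:*/11, job_C:*/15}
Op 3: unregister job_C -> active={job_A:*/11}
Op 4: unregister job_A -> active={}
Op 5: register job_A */18 -> active={job_A:*/18}
Op 6: unregister job_A -> active={}
Op 7: register job_E */18 -> active={job_E:*/18}
Op 8: register job_A */11 -> active={job_A:*/11, job_E:*/18}
Op 9: register job_C */9 -> active={job_A:*/11, job_C:*/9, job_E:*/18}
Final interval of job_C = 9
Next fire of job_C after T=278: (278//9+1)*9 = 279

Answer: interval=9 next_fire=279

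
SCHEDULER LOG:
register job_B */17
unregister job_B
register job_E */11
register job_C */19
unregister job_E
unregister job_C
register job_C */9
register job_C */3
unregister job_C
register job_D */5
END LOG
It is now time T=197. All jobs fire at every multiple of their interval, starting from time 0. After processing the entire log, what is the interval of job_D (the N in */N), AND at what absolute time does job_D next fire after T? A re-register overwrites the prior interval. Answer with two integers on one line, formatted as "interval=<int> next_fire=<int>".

Answer: interval=5 next_fire=200

Derivation:
Op 1: register job_B */17 -> active={job_B:*/17}
Op 2: unregister job_B -> active={}
Op 3: register job_E */11 -> active={job_E:*/11}
Op 4: register job_C */19 -> active={job_C:*/19, job_E:*/11}
Op 5: unregister job_E -> active={job_C:*/19}
Op 6: unregister job_C -> active={}
Op 7: register job_C */9 -> active={job_C:*/9}
Op 8: register job_C */3 -> active={job_C:*/3}
Op 9: unregister job_C -> active={}
Op 10: register job_D */5 -> active={job_D:*/5}
Final interval of job_D = 5
Next fire of job_D after T=197: (197//5+1)*5 = 200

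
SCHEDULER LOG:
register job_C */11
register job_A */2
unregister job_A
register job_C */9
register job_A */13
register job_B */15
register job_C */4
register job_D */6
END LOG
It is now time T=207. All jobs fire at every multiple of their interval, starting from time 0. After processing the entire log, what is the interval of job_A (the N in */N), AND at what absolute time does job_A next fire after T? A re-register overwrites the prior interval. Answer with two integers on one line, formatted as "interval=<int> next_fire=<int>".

Op 1: register job_C */11 -> active={job_C:*/11}
Op 2: register job_A */2 -> active={job_A:*/2, job_C:*/11}
Op 3: unregister job_A -> active={job_C:*/11}
Op 4: register job_C */9 -> active={job_C:*/9}
Op 5: register job_A */13 -> active={job_A:*/13, job_C:*/9}
Op 6: register job_B */15 -> active={job_A:*/13, job_B:*/15, job_C:*/9}
Op 7: register job_C */4 -> active={job_A:*/13, job_B:*/15, job_C:*/4}
Op 8: register job_D */6 -> active={job_A:*/13, job_B:*/15, job_C:*/4, job_D:*/6}
Final interval of job_A = 13
Next fire of job_A after T=207: (207//13+1)*13 = 208

Answer: interval=13 next_fire=208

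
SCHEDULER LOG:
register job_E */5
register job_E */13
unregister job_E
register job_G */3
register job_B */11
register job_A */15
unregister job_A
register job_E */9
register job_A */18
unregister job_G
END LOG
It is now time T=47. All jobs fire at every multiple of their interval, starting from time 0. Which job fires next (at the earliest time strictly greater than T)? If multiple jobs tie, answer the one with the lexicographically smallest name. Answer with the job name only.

Op 1: register job_E */5 -> active={job_E:*/5}
Op 2: register job_E */13 -> active={job_E:*/13}
Op 3: unregister job_E -> active={}
Op 4: register job_G */3 -> active={job_G:*/3}
Op 5: register job_B */11 -> active={job_B:*/11, job_G:*/3}
Op 6: register job_A */15 -> active={job_A:*/15, job_B:*/11, job_G:*/3}
Op 7: unregister job_A -> active={job_B:*/11, job_G:*/3}
Op 8: register job_E */9 -> active={job_B:*/11, job_E:*/9, job_G:*/3}
Op 9: register job_A */18 -> active={job_A:*/18, job_B:*/11, job_E:*/9, job_G:*/3}
Op 10: unregister job_G -> active={job_A:*/18, job_B:*/11, job_E:*/9}
  job_A: interval 18, next fire after T=47 is 54
  job_B: interval 11, next fire after T=47 is 55
  job_E: interval 9, next fire after T=47 is 54
Earliest = 54, winner (lex tiebreak) = job_A

Answer: job_A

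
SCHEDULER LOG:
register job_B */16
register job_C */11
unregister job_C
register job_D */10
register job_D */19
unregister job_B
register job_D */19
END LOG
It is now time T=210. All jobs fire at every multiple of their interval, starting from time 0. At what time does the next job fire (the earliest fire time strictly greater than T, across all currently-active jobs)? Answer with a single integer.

Answer: 228

Derivation:
Op 1: register job_B */16 -> active={job_B:*/16}
Op 2: register job_C */11 -> active={job_B:*/16, job_C:*/11}
Op 3: unregister job_C -> active={job_B:*/16}
Op 4: register job_D */10 -> active={job_B:*/16, job_D:*/10}
Op 5: register job_D */19 -> active={job_B:*/16, job_D:*/19}
Op 6: unregister job_B -> active={job_D:*/19}
Op 7: register job_D */19 -> active={job_D:*/19}
  job_D: interval 19, next fire after T=210 is 228
Earliest fire time = 228 (job job_D)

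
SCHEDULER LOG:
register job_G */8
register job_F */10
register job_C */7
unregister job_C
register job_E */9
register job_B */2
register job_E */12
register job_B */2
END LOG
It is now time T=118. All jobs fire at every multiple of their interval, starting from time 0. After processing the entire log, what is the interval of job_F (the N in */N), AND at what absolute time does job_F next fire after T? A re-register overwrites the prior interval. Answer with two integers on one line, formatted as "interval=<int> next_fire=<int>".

Op 1: register job_G */8 -> active={job_G:*/8}
Op 2: register job_F */10 -> active={job_F:*/10, job_G:*/8}
Op 3: register job_C */7 -> active={job_C:*/7, job_F:*/10, job_G:*/8}
Op 4: unregister job_C -> active={job_F:*/10, job_G:*/8}
Op 5: register job_E */9 -> active={job_E:*/9, job_F:*/10, job_G:*/8}
Op 6: register job_B */2 -> active={job_B:*/2, job_E:*/9, job_F:*/10, job_G:*/8}
Op 7: register job_E */12 -> active={job_B:*/2, job_E:*/12, job_F:*/10, job_G:*/8}
Op 8: register job_B */2 -> active={job_B:*/2, job_E:*/12, job_F:*/10, job_G:*/8}
Final interval of job_F = 10
Next fire of job_F after T=118: (118//10+1)*10 = 120

Answer: interval=10 next_fire=120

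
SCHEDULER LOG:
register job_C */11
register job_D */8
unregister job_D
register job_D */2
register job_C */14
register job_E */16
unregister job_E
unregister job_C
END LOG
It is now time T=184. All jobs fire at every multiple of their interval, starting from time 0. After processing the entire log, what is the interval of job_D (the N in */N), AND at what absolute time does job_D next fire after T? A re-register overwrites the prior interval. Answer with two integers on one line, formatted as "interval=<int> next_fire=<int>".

Answer: interval=2 next_fire=186

Derivation:
Op 1: register job_C */11 -> active={job_C:*/11}
Op 2: register job_D */8 -> active={job_C:*/11, job_D:*/8}
Op 3: unregister job_D -> active={job_C:*/11}
Op 4: register job_D */2 -> active={job_C:*/11, job_D:*/2}
Op 5: register job_C */14 -> active={job_C:*/14, job_D:*/2}
Op 6: register job_E */16 -> active={job_C:*/14, job_D:*/2, job_E:*/16}
Op 7: unregister job_E -> active={job_C:*/14, job_D:*/2}
Op 8: unregister job_C -> active={job_D:*/2}
Final interval of job_D = 2
Next fire of job_D after T=184: (184//2+1)*2 = 186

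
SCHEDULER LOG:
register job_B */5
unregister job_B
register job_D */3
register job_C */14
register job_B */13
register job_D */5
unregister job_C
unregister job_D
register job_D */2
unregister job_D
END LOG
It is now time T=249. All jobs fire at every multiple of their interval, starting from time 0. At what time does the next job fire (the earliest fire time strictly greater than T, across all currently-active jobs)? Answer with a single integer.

Op 1: register job_B */5 -> active={job_B:*/5}
Op 2: unregister job_B -> active={}
Op 3: register job_D */3 -> active={job_D:*/3}
Op 4: register job_C */14 -> active={job_C:*/14, job_D:*/3}
Op 5: register job_B */13 -> active={job_B:*/13, job_C:*/14, job_D:*/3}
Op 6: register job_D */5 -> active={job_B:*/13, job_C:*/14, job_D:*/5}
Op 7: unregister job_C -> active={job_B:*/13, job_D:*/5}
Op 8: unregister job_D -> active={job_B:*/13}
Op 9: register job_D */2 -> active={job_B:*/13, job_D:*/2}
Op 10: unregister job_D -> active={job_B:*/13}
  job_B: interval 13, next fire after T=249 is 260
Earliest fire time = 260 (job job_B)

Answer: 260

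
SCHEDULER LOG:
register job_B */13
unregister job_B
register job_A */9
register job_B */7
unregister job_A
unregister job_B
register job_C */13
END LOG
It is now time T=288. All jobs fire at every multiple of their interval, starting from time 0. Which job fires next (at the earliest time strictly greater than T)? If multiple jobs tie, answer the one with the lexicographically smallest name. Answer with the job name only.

Op 1: register job_B */13 -> active={job_B:*/13}
Op 2: unregister job_B -> active={}
Op 3: register job_A */9 -> active={job_A:*/9}
Op 4: register job_B */7 -> active={job_A:*/9, job_B:*/7}
Op 5: unregister job_A -> active={job_B:*/7}
Op 6: unregister job_B -> active={}
Op 7: register job_C */13 -> active={job_C:*/13}
  job_C: interval 13, next fire after T=288 is 299
Earliest = 299, winner (lex tiebreak) = job_C

Answer: job_C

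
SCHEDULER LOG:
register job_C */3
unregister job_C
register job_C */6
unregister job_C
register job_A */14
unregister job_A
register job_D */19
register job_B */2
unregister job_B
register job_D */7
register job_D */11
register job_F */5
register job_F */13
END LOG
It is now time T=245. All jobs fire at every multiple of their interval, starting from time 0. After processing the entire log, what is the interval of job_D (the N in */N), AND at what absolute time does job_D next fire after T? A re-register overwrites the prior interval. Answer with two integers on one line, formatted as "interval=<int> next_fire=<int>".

Op 1: register job_C */3 -> active={job_C:*/3}
Op 2: unregister job_C -> active={}
Op 3: register job_C */6 -> active={job_C:*/6}
Op 4: unregister job_C -> active={}
Op 5: register job_A */14 -> active={job_A:*/14}
Op 6: unregister job_A -> active={}
Op 7: register job_D */19 -> active={job_D:*/19}
Op 8: register job_B */2 -> active={job_B:*/2, job_D:*/19}
Op 9: unregister job_B -> active={job_D:*/19}
Op 10: register job_D */7 -> active={job_D:*/7}
Op 11: register job_D */11 -> active={job_D:*/11}
Op 12: register job_F */5 -> active={job_D:*/11, job_F:*/5}
Op 13: register job_F */13 -> active={job_D:*/11, job_F:*/13}
Final interval of job_D = 11
Next fire of job_D after T=245: (245//11+1)*11 = 253

Answer: interval=11 next_fire=253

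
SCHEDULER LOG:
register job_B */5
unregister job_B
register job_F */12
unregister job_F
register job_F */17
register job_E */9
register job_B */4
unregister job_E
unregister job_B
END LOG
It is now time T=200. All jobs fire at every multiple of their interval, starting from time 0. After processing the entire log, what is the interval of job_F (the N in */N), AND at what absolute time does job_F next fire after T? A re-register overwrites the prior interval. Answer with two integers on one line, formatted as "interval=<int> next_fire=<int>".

Op 1: register job_B */5 -> active={job_B:*/5}
Op 2: unregister job_B -> active={}
Op 3: register job_F */12 -> active={job_F:*/12}
Op 4: unregister job_F -> active={}
Op 5: register job_F */17 -> active={job_F:*/17}
Op 6: register job_E */9 -> active={job_E:*/9, job_F:*/17}
Op 7: register job_B */4 -> active={job_B:*/4, job_E:*/9, job_F:*/17}
Op 8: unregister job_E -> active={job_B:*/4, job_F:*/17}
Op 9: unregister job_B -> active={job_F:*/17}
Final interval of job_F = 17
Next fire of job_F after T=200: (200//17+1)*17 = 204

Answer: interval=17 next_fire=204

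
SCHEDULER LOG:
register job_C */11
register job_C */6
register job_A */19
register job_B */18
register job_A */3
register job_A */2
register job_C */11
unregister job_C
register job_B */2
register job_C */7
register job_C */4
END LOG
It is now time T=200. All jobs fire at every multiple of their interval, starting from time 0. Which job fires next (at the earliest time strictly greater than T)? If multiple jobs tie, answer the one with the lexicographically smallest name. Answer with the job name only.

Answer: job_A

Derivation:
Op 1: register job_C */11 -> active={job_C:*/11}
Op 2: register job_C */6 -> active={job_C:*/6}
Op 3: register job_A */19 -> active={job_A:*/19, job_C:*/6}
Op 4: register job_B */18 -> active={job_A:*/19, job_B:*/18, job_C:*/6}
Op 5: register job_A */3 -> active={job_A:*/3, job_B:*/18, job_C:*/6}
Op 6: register job_A */2 -> active={job_A:*/2, job_B:*/18, job_C:*/6}
Op 7: register job_C */11 -> active={job_A:*/2, job_B:*/18, job_C:*/11}
Op 8: unregister job_C -> active={job_A:*/2, job_B:*/18}
Op 9: register job_B */2 -> active={job_A:*/2, job_B:*/2}
Op 10: register job_C */7 -> active={job_A:*/2, job_B:*/2, job_C:*/7}
Op 11: register job_C */4 -> active={job_A:*/2, job_B:*/2, job_C:*/4}
  job_A: interval 2, next fire after T=200 is 202
  job_B: interval 2, next fire after T=200 is 202
  job_C: interval 4, next fire after T=200 is 204
Earliest = 202, winner (lex tiebreak) = job_A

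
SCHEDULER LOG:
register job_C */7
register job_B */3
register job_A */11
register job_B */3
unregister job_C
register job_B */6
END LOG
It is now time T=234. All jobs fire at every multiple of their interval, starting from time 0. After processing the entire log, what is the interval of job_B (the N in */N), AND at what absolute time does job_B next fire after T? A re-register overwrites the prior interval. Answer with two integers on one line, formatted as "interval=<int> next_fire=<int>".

Answer: interval=6 next_fire=240

Derivation:
Op 1: register job_C */7 -> active={job_C:*/7}
Op 2: register job_B */3 -> active={job_B:*/3, job_C:*/7}
Op 3: register job_A */11 -> active={job_A:*/11, job_B:*/3, job_C:*/7}
Op 4: register job_B */3 -> active={job_A:*/11, job_B:*/3, job_C:*/7}
Op 5: unregister job_C -> active={job_A:*/11, job_B:*/3}
Op 6: register job_B */6 -> active={job_A:*/11, job_B:*/6}
Final interval of job_B = 6
Next fire of job_B after T=234: (234//6+1)*6 = 240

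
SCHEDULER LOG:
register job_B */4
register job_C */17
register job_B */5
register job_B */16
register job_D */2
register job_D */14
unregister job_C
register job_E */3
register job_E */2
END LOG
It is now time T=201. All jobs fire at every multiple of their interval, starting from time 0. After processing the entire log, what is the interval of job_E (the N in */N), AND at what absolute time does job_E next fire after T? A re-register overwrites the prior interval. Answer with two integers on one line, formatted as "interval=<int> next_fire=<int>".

Answer: interval=2 next_fire=202

Derivation:
Op 1: register job_B */4 -> active={job_B:*/4}
Op 2: register job_C */17 -> active={job_B:*/4, job_C:*/17}
Op 3: register job_B */5 -> active={job_B:*/5, job_C:*/17}
Op 4: register job_B */16 -> active={job_B:*/16, job_C:*/17}
Op 5: register job_D */2 -> active={job_B:*/16, job_C:*/17, job_D:*/2}
Op 6: register job_D */14 -> active={job_B:*/16, job_C:*/17, job_D:*/14}
Op 7: unregister job_C -> active={job_B:*/16, job_D:*/14}
Op 8: register job_E */3 -> active={job_B:*/16, job_D:*/14, job_E:*/3}
Op 9: register job_E */2 -> active={job_B:*/16, job_D:*/14, job_E:*/2}
Final interval of job_E = 2
Next fire of job_E after T=201: (201//2+1)*2 = 202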